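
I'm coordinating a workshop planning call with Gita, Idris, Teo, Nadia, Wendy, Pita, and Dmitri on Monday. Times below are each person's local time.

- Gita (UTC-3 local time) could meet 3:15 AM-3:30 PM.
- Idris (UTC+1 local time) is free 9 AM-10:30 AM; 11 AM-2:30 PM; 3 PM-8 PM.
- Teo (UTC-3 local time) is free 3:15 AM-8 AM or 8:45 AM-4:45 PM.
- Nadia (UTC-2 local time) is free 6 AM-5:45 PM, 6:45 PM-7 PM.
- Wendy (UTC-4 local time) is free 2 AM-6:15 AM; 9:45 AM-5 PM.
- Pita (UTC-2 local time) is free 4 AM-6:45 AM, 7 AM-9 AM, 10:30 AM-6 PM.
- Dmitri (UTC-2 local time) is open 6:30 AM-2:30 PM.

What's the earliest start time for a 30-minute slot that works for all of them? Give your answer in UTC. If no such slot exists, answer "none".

09:00

Gita in UTC: 06:15-18:30 (add 3h to convert from UTC-3).
Idris in UTC: 08:00-09:30, 10:00-13:30, 14:00-19:00 (subtract 1h to convert from UTC+1).
Teo in UTC: 06:15-11:00, 11:45-19:45 (add 3h to convert from UTC-3).
Nadia in UTC: 08:00-19:45, 20:45-21:00 (add 2h to convert from UTC-2).
Wendy in UTC: 06:00-10:15, 13:45-21:00 (add 4h to convert from UTC-4).
Pita in UTC: 06:00-08:45, 09:00-11:00, 12:30-20:00 (add 2h to convert from UTC-2).
Dmitri in UTC: 08:30-16:30 (add 2h to convert from UTC-2).
Gita ∩ Idris: 08:00-09:30, 10:00-13:30, 14:00-18:30.
Gita ∩ Idris ∩ Teo: 08:00-09:30, 10:00-11:00, 11:45-13:30, 14:00-18:30.
Gita ∩ Idris ∩ Teo ∩ Nadia: 08:00-09:30, 10:00-11:00, 11:45-13:30, 14:00-18:30.
Gita ∩ Idris ∩ Teo ∩ Nadia ∩ Wendy: 08:00-09:30, 10:00-10:15, 14:00-18:30.
Gita ∩ Idris ∩ Teo ∩ Nadia ∩ Wendy ∩ Pita: 08:00-08:45, 09:00-09:30, 10:00-10:15, 14:00-18:30.
Gita ∩ Idris ∩ Teo ∩ Nadia ∩ Wendy ∩ Pita ∩ Dmitri: 08:30-08:45, 09:00-09:30, 10:00-10:15, 14:00-16:30.
So the common availability across everyone is 08:30-08:45, 09:00-09:30, 10:00-10:15, 14:00-16:30.
The first common window of at least 30 minutes is 09:00-09:30, so the earliest start is 09:00.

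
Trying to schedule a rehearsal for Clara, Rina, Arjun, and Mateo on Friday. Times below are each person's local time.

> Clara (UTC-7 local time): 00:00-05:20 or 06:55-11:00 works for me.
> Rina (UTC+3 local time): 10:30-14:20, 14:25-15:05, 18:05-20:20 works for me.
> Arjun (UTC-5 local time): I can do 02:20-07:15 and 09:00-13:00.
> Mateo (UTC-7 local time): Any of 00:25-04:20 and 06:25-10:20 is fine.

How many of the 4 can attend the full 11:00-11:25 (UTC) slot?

2

Clara in UTC: 07:00-12:20, 13:55-18:00 (add 7h to convert from UTC-7).
Rina in UTC: 07:30-11:20, 11:25-12:05, 15:05-17:20 (subtract 3h to convert from UTC+3).
Arjun in UTC: 07:20-12:15, 14:00-18:00 (add 5h to convert from UTC-5).
Mateo in UTC: 07:25-11:20, 13:25-17:20 (add 7h to convert from UTC-7).
Clara and Arjun can make the full 11:00-11:25 slot — that's 2.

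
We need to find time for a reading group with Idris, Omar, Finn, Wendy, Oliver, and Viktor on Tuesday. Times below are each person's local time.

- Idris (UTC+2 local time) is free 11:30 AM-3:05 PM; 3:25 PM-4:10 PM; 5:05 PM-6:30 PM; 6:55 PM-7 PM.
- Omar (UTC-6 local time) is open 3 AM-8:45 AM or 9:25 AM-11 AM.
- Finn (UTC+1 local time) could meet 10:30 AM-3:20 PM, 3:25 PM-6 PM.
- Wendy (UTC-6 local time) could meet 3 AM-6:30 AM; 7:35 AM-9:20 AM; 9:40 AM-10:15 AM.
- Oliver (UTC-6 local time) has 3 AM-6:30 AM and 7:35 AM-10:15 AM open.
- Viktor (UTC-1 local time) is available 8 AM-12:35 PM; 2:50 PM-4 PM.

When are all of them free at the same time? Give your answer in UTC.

09:30-12:30, 15:50-16:15

Idris in UTC: 09:30-13:05, 13:25-14:10, 15:05-16:30, 16:55-17:00 (subtract 2h to convert from UTC+2).
Omar in UTC: 09:00-14:45, 15:25-17:00 (add 6h to convert from UTC-6).
Finn in UTC: 09:30-14:20, 14:25-17:00 (subtract 1h to convert from UTC+1).
Wendy in UTC: 09:00-12:30, 13:35-15:20, 15:40-16:15 (add 6h to convert from UTC-6).
Oliver in UTC: 09:00-12:30, 13:35-16:15 (add 6h to convert from UTC-6).
Viktor in UTC: 09:00-13:35, 15:50-17:00 (add 1h to convert from UTC-1).
Idris ∩ Omar: 09:30-13:05, 13:25-14:10, 15:25-16:30, 16:55-17:00.
Idris ∩ Omar ∩ Finn: 09:30-13:05, 13:25-14:10, 15:25-16:30, 16:55-17:00.
Idris ∩ Omar ∩ Finn ∩ Wendy: 09:30-12:30, 13:35-14:10, 15:40-16:15.
Idris ∩ Omar ∩ Finn ∩ Wendy ∩ Oliver: 09:30-12:30, 13:35-14:10, 15:40-16:15.
Idris ∩ Omar ∩ Finn ∩ Wendy ∩ Oliver ∩ Viktor: 09:30-12:30, 15:50-16:15.
So the common availability across everyone is 09:30-12:30, 15:50-16:15.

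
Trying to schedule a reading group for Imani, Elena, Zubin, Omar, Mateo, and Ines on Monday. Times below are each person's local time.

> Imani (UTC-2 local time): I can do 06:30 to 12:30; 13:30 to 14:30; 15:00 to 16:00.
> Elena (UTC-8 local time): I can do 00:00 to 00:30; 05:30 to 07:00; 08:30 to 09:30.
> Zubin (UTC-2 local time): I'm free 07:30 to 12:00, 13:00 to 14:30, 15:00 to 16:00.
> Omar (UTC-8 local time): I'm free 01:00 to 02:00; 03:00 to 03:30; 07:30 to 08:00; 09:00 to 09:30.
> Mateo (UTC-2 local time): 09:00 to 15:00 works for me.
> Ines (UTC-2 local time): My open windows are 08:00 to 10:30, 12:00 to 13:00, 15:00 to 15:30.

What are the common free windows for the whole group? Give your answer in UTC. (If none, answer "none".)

none

Imani in UTC: 08:30-14:30, 15:30-16:30, 17:00-18:00 (add 2h to convert from UTC-2).
Elena in UTC: 08:00-08:30, 13:30-15:00, 16:30-17:30 (add 8h to convert from UTC-8).
Zubin in UTC: 09:30-14:00, 15:00-16:30, 17:00-18:00 (add 2h to convert from UTC-2).
Omar in UTC: 09:00-10:00, 11:00-11:30, 15:30-16:00, 17:00-17:30 (add 8h to convert from UTC-8).
Mateo in UTC: 11:00-17:00 (add 2h to convert from UTC-2).
Ines in UTC: 10:00-12:30, 14:00-15:00, 17:00-17:30 (add 2h to convert from UTC-2).
Imani ∩ Elena: 13:30-14:30, 17:00-17:30.
Imani ∩ Elena ∩ Zubin: 13:30-14:00, 17:00-17:30.
Imani ∩ Elena ∩ Zubin ∩ Omar: 17:00-17:30.
Imani ∩ Elena ∩ Zubin ∩ Omar ∩ Mateo: ∅.
Imani ∩ Elena ∩ Zubin ∩ Omar ∩ Mateo ∩ Ines: ∅.
There is no time when everyone is free.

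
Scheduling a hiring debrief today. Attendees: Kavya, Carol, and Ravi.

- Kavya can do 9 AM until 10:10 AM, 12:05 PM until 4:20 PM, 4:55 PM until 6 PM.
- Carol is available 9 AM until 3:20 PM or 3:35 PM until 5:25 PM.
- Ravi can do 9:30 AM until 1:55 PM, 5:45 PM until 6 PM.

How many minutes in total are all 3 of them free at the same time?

Kavya ∩ Carol: 09:00-10:10, 12:05-15:20, 15:35-16:20, 16:55-17:25.
Kavya ∩ Carol ∩ Ravi: 09:30-10:10, 12:05-13:55.
Summing the common windows: 40 + 110 = 150 minutes.

150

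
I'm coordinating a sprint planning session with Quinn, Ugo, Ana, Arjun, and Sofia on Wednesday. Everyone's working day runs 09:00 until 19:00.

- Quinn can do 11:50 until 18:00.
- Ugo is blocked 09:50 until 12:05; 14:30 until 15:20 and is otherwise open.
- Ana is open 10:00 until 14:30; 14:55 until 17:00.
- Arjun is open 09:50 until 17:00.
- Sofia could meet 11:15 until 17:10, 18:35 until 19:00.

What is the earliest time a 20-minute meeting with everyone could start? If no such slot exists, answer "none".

12:05

Quinn free: 11:50-18:00.
Ugo free: 09:00-09:50, 12:05-14:30, 15:20-19:00 (invert busy blocks within the working day).
Ana free: 10:00-14:30, 14:55-17:00.
Arjun free: 09:50-17:00.
Sofia free: 11:15-17:10, 18:35-19:00.
Quinn ∩ Ugo: 12:05-14:30, 15:20-18:00.
Quinn ∩ Ugo ∩ Ana: 12:05-14:30, 15:20-17:00.
Quinn ∩ Ugo ∩ Ana ∩ Arjun: 12:05-14:30, 15:20-17:00.
Quinn ∩ Ugo ∩ Ana ∩ Arjun ∩ Sofia: 12:05-14:30, 15:20-17:00.
The first common window of at least 20 minutes is 12:05-14:30, so the earliest start is 12:05.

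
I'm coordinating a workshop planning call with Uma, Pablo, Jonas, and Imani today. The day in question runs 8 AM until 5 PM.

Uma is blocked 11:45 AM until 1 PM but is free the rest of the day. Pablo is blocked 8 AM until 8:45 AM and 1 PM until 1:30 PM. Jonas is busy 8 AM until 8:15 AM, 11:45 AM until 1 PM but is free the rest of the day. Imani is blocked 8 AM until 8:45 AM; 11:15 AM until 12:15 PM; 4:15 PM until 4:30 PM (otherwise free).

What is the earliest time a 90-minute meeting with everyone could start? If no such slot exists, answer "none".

Uma free: 08:00-11:45, 13:00-17:00 (invert busy blocks within the working day).
Pablo free: 08:45-13:00, 13:30-17:00 (invert busy blocks within the working day).
Jonas free: 08:15-11:45, 13:00-17:00 (invert busy blocks within the working day).
Imani free: 08:45-11:15, 12:15-16:15, 16:30-17:00 (invert busy blocks within the working day).
Uma ∩ Pablo: 08:45-11:45, 13:30-17:00.
Uma ∩ Pablo ∩ Jonas: 08:45-11:45, 13:30-17:00.
Uma ∩ Pablo ∩ Jonas ∩ Imani: 08:45-11:15, 13:30-16:15, 16:30-17:00.
The first common window of at least 90 minutes is 08:45-11:15, so the earliest start is 08:45.

08:45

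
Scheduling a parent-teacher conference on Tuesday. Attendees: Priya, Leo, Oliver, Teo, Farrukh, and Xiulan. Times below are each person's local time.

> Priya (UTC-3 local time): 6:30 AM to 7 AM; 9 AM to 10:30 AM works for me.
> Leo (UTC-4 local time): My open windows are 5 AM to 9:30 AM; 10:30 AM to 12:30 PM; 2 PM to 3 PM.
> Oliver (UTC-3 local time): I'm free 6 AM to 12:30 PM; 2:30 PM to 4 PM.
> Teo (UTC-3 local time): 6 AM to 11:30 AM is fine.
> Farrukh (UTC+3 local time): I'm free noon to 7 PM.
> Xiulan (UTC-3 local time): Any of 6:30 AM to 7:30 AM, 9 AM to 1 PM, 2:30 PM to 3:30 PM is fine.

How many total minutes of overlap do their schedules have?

Priya in UTC: 09:30-10:00, 12:00-13:30 (add 3h to convert from UTC-3).
Leo in UTC: 09:00-13:30, 14:30-16:30, 18:00-19:00 (add 4h to convert from UTC-4).
Oliver in UTC: 09:00-15:30, 17:30-19:00 (add 3h to convert from UTC-3).
Teo in UTC: 09:00-14:30 (add 3h to convert from UTC-3).
Farrukh in UTC: 09:00-16:00 (subtract 3h to convert from UTC+3).
Xiulan in UTC: 09:30-10:30, 12:00-16:00, 17:30-18:30 (add 3h to convert from UTC-3).
Priya ∩ Leo: 09:30-10:00, 12:00-13:30.
Priya ∩ Leo ∩ Oliver: 09:30-10:00, 12:00-13:30.
Priya ∩ Leo ∩ Oliver ∩ Teo: 09:30-10:00, 12:00-13:30.
Priya ∩ Leo ∩ Oliver ∩ Teo ∩ Farrukh: 09:30-10:00, 12:00-13:30.
Priya ∩ Leo ∩ Oliver ∩ Teo ∩ Farrukh ∩ Xiulan: 09:30-10:00, 12:00-13:30.
Summing the common windows: 30 + 90 = 120 minutes.

120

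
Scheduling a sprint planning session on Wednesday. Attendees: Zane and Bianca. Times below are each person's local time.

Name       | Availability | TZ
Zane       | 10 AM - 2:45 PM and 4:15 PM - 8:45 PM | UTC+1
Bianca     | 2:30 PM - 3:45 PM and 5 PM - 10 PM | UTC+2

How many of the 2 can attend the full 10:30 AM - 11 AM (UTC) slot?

Zane in UTC: 09:00-13:45, 15:15-19:45 (subtract 1h to convert from UTC+1).
Bianca in UTC: 12:30-13:45, 15:00-20:00 (subtract 2h to convert from UTC+2).
Zane can make the full 10:30-11:00 slot — that's 1.

1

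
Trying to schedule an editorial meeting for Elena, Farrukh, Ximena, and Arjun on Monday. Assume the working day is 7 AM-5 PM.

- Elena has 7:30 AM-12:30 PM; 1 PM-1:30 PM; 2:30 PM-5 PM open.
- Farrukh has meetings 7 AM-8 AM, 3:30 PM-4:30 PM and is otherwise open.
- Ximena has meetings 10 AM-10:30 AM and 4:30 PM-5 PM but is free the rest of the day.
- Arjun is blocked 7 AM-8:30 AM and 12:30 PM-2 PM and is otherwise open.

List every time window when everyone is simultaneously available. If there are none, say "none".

Elena free: 07:30-12:30, 13:00-13:30, 14:30-17:00.
Farrukh free: 08:00-15:30, 16:30-17:00 (invert busy blocks within the working day).
Ximena free: 07:00-10:00, 10:30-16:30 (invert busy blocks within the working day).
Arjun free: 08:30-12:30, 14:00-17:00 (invert busy blocks within the working day).
Elena ∩ Farrukh: 08:00-12:30, 13:00-13:30, 14:30-15:30, 16:30-17:00.
Elena ∩ Farrukh ∩ Ximena: 08:00-10:00, 10:30-12:30, 13:00-13:30, 14:30-15:30.
Elena ∩ Farrukh ∩ Ximena ∩ Arjun: 08:30-10:00, 10:30-12:30, 14:30-15:30.

08:30-10:00, 10:30-12:30, 14:30-15:30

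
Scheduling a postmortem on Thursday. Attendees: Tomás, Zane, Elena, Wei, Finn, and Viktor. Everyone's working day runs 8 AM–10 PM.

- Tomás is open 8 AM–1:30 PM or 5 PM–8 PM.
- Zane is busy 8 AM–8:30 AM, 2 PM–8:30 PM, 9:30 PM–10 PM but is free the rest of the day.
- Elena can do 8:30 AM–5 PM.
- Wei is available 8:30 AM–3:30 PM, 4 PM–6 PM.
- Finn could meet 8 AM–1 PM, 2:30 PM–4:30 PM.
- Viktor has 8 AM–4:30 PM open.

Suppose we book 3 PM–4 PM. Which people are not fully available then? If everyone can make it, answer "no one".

Tomás free: 08:00-13:30, 17:00-20:00.
Zane free: 08:30-14:00, 20:30-21:30 (invert busy blocks within the working day).
Elena free: 08:30-17:00.
Wei free: 08:30-15:30, 16:00-18:00.
Finn free: 08:00-13:00, 14:30-16:30.
Viktor free: 08:00-16:30.
Tomás: not fully free for 15:00-16:00. Zane: not fully free for 15:00-16:00. Elena: free for 15:00-16:00. Wei: not fully free for 15:00-16:00. Finn: free for 15:00-16:00. Viktor: free for 15:00-16:00.

Tomás, Wei, Zane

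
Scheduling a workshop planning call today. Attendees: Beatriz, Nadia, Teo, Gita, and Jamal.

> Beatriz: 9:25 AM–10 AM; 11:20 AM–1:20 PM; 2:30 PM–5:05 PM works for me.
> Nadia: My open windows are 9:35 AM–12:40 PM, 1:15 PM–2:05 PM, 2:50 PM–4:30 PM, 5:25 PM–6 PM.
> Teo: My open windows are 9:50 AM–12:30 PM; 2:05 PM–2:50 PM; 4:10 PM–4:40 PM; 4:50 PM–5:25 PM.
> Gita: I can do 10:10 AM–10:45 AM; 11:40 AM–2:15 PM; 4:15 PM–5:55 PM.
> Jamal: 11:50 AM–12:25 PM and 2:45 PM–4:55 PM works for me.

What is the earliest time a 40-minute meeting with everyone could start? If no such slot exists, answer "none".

Beatriz ∩ Nadia: 09:35-10:00, 11:20-12:40, 13:15-13:20, 14:50-16:30.
Beatriz ∩ Nadia ∩ Teo: 09:50-10:00, 11:20-12:30, 16:10-16:30.
Beatriz ∩ Nadia ∩ Teo ∩ Gita: 11:40-12:30, 16:15-16:30.
Beatriz ∩ Nadia ∩ Teo ∩ Gita ∩ Jamal: 11:50-12:25, 16:15-16:30.
No common window is at least 40 minutes long.

none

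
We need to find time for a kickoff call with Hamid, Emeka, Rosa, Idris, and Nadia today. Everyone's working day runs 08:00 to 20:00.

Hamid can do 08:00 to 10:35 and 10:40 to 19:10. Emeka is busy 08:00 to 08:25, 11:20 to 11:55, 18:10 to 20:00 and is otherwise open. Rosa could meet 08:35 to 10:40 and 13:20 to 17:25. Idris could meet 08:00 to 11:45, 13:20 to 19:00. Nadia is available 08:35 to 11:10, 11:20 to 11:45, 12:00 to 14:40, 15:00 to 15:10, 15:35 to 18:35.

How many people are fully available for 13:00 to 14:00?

Hamid free: 08:00-10:35, 10:40-19:10.
Emeka free: 08:25-11:20, 11:55-18:10 (invert busy blocks within the working day).
Rosa free: 08:35-10:40, 13:20-17:25.
Idris free: 08:00-11:45, 13:20-19:00.
Nadia free: 08:35-11:10, 11:20-11:45, 12:00-14:40, 15:00-15:10, 15:35-18:35.
Hamid, Emeka, and Nadia can make the full 13:00-14:00 slot — that's 3.

3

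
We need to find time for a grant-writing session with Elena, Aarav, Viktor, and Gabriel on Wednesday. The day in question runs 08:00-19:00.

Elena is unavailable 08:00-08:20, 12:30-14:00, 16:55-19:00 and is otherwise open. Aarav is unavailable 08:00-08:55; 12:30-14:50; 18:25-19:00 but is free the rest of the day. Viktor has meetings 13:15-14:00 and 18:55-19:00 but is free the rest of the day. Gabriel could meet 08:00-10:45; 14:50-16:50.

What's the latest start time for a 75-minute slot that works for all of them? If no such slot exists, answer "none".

15:35

Elena free: 08:20-12:30, 14:00-16:55 (invert busy blocks within the working day).
Aarav free: 08:55-12:30, 14:50-18:25 (invert busy blocks within the working day).
Viktor free: 08:00-13:15, 14:00-18:55 (invert busy blocks within the working day).
Gabriel free: 08:00-10:45, 14:50-16:50.
Elena ∩ Aarav: 08:55-12:30, 14:50-16:55.
Elena ∩ Aarav ∩ Viktor: 08:55-12:30, 14:50-16:55.
Elena ∩ Aarav ∩ Viktor ∩ Gabriel: 08:55-10:45, 14:50-16:50.
So the common availability across everyone is 08:55-10:45, 14:50-16:50.
The last common window of at least 75 minutes is 14:50-16:50; a 75-minute meeting can start as late as 15:35 and still end by 16:50.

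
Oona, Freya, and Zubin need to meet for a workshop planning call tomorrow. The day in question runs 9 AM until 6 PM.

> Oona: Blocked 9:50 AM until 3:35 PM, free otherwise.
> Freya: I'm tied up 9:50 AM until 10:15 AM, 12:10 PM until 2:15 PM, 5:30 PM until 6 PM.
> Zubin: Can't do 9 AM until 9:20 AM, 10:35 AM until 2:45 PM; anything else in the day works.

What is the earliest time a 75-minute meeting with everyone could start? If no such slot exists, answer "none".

15:35

Oona free: 09:00-09:50, 15:35-18:00 (invert busy blocks within the working day).
Freya free: 09:00-09:50, 10:15-12:10, 14:15-17:30 (invert busy blocks within the working day).
Zubin free: 09:20-10:35, 14:45-18:00 (invert busy blocks within the working day).
Oona ∩ Freya: 09:00-09:50, 15:35-17:30.
Oona ∩ Freya ∩ Zubin: 09:20-09:50, 15:35-17:30.
The first common window of at least 75 minutes is 15:35-17:30, so the earliest start is 15:35.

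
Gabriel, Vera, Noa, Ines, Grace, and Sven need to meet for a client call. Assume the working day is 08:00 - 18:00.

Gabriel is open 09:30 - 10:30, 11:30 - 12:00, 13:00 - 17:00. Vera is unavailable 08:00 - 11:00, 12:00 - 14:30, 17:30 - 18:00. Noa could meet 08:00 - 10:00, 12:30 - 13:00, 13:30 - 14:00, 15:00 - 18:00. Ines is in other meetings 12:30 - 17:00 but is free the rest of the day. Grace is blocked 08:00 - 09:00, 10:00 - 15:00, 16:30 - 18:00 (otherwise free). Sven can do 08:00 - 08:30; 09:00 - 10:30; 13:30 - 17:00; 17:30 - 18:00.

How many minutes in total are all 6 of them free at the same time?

Gabriel free: 09:30-10:30, 11:30-12:00, 13:00-17:00.
Vera free: 11:00-12:00, 14:30-17:30 (invert busy blocks within the working day).
Noa free: 08:00-10:00, 12:30-13:00, 13:30-14:00, 15:00-18:00.
Ines free: 08:00-12:30, 17:00-18:00 (invert busy blocks within the working day).
Grace free: 09:00-10:00, 15:00-16:30 (invert busy blocks within the working day).
Sven free: 08:00-08:30, 09:00-10:30, 13:30-17:00, 17:30-18:00.
Gabriel ∩ Vera: 11:30-12:00, 14:30-17:00.
Gabriel ∩ Vera ∩ Noa: 15:00-17:00.
Gabriel ∩ Vera ∩ Noa ∩ Ines: ∅.
Gabriel ∩ Vera ∩ Noa ∩ Ines ∩ Grace: ∅.
Gabriel ∩ Vera ∩ Noa ∩ Ines ∩ Grace ∩ Sven: ∅.
There is no time when everyone is free.
There is no common window, so the total is 0 minutes.

0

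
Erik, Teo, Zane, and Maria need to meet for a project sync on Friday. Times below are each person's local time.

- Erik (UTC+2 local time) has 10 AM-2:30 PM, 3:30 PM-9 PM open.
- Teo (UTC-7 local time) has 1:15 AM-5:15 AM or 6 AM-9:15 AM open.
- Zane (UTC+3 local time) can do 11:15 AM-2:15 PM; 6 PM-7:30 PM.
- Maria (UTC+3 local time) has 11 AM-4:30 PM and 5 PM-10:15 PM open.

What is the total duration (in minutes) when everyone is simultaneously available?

Erik in UTC: 08:00-12:30, 13:30-19:00 (subtract 2h to convert from UTC+2).
Teo in UTC: 08:15-12:15, 13:00-16:15 (add 7h to convert from UTC-7).
Zane in UTC: 08:15-11:15, 15:00-16:30 (subtract 3h to convert from UTC+3).
Maria in UTC: 08:00-13:30, 14:00-19:15 (subtract 3h to convert from UTC+3).
Erik ∩ Teo: 08:15-12:15, 13:30-16:15.
Erik ∩ Teo ∩ Zane: 08:15-11:15, 15:00-16:15.
Erik ∩ Teo ∩ Zane ∩ Maria: 08:15-11:15, 15:00-16:15.
Summing the common windows: 180 + 75 = 255 minutes.

255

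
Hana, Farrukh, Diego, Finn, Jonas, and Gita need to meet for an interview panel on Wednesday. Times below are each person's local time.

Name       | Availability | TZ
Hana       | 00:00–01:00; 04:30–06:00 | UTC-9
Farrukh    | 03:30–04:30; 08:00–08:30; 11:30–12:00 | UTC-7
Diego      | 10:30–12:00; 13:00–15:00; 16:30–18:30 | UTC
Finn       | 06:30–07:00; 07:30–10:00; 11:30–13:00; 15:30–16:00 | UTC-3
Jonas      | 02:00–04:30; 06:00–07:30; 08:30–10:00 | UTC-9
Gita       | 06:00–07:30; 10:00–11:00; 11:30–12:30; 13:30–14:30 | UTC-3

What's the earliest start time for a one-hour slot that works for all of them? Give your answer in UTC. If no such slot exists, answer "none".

none

Hana in UTC: 09:00-10:00, 13:30-15:00 (add 9h to convert from UTC-9).
Farrukh in UTC: 10:30-11:30, 15:00-15:30, 18:30-19:00 (add 7h to convert from UTC-7).
Diego in UTC: 10:30-12:00, 13:00-15:00, 16:30-18:30.
Finn in UTC: 09:30-10:00, 10:30-13:00, 14:30-16:00, 18:30-19:00 (add 3h to convert from UTC-3).
Jonas in UTC: 11:00-13:30, 15:00-16:30, 17:30-19:00 (add 9h to convert from UTC-9).
Gita in UTC: 09:00-10:30, 13:00-14:00, 14:30-15:30, 16:30-17:30 (add 3h to convert from UTC-3).
Hana ∩ Farrukh: ∅.
Hana ∩ Farrukh ∩ Diego: ∅.
Hana ∩ Farrukh ∩ Diego ∩ Finn: ∅.
Hana ∩ Farrukh ∩ Diego ∩ Finn ∩ Jonas: ∅.
Hana ∩ Farrukh ∩ Diego ∩ Finn ∩ Jonas ∩ Gita: ∅.
There is no time when everyone is free.
No common window is at least 60 minutes long.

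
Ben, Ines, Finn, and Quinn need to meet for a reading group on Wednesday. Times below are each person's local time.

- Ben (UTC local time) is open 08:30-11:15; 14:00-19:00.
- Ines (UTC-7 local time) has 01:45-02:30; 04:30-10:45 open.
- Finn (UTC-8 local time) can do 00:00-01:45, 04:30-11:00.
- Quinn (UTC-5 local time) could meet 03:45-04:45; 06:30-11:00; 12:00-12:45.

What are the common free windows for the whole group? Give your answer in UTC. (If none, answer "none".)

Ben in UTC: 08:30-11:15, 14:00-19:00.
Ines in UTC: 08:45-09:30, 11:30-17:45 (add 7h to convert from UTC-7).
Finn in UTC: 08:00-09:45, 12:30-19:00 (add 8h to convert from UTC-8).
Quinn in UTC: 08:45-09:45, 11:30-16:00, 17:00-17:45 (add 5h to convert from UTC-5).
Ben ∩ Ines: 08:45-09:30, 14:00-17:45.
Ben ∩ Ines ∩ Finn: 08:45-09:30, 14:00-17:45.
Ben ∩ Ines ∩ Finn ∩ Quinn: 08:45-09:30, 14:00-16:00, 17:00-17:45.

08:45-09:30, 14:00-16:00, 17:00-17:45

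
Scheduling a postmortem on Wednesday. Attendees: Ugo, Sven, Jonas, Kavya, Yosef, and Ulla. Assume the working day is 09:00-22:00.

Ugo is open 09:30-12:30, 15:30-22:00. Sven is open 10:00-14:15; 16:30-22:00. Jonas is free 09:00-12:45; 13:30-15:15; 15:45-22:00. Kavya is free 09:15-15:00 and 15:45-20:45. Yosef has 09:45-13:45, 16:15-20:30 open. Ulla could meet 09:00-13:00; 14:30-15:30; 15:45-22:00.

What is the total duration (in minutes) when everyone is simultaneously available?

Ugo ∩ Sven: 10:00-12:30, 16:30-22:00.
Ugo ∩ Sven ∩ Jonas: 10:00-12:30, 16:30-22:00.
Ugo ∩ Sven ∩ Jonas ∩ Kavya: 10:00-12:30, 16:30-20:45.
Ugo ∩ Sven ∩ Jonas ∩ Kavya ∩ Yosef: 10:00-12:30, 16:30-20:30.
Ugo ∩ Sven ∩ Jonas ∩ Kavya ∩ Yosef ∩ Ulla: 10:00-12:30, 16:30-20:30.
Summing the common windows: 150 + 240 = 390 minutes.

390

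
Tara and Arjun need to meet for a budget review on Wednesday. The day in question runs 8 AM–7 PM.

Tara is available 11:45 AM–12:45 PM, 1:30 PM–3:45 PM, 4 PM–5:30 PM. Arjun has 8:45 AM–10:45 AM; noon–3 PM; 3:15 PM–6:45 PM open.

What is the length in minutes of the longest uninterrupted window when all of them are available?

90

Tara ∩ Arjun: 12:00-12:45, 13:30-15:00, 15:15-15:45, 16:00-17:30.
The longest is 13:30-15:00 at 90 minutes.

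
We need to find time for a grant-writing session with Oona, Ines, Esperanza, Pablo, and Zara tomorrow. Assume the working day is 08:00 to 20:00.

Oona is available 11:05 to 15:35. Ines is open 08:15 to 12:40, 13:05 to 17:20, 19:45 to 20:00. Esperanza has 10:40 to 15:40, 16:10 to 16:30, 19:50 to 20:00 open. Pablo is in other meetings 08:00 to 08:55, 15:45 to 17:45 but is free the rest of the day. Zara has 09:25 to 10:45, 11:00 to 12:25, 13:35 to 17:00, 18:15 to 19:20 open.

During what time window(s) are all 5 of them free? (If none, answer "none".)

Oona free: 11:05-15:35.
Ines free: 08:15-12:40, 13:05-17:20, 19:45-20:00.
Esperanza free: 10:40-15:40, 16:10-16:30, 19:50-20:00.
Pablo free: 08:55-15:45, 17:45-20:00 (invert busy blocks within the working day).
Zara free: 09:25-10:45, 11:00-12:25, 13:35-17:00, 18:15-19:20.
Oona ∩ Ines: 11:05-12:40, 13:05-15:35.
Oona ∩ Ines ∩ Esperanza: 11:05-12:40, 13:05-15:35.
Oona ∩ Ines ∩ Esperanza ∩ Pablo: 11:05-12:40, 13:05-15:35.
Oona ∩ Ines ∩ Esperanza ∩ Pablo ∩ Zara: 11:05-12:25, 13:35-15:35.

11:05-12:25, 13:35-15:35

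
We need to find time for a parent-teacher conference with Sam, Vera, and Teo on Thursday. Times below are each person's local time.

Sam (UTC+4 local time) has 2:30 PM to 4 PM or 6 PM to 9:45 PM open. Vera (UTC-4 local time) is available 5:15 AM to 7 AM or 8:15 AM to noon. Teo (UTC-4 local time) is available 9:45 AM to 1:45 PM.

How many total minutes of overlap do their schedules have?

120

Sam in UTC: 10:30-12:00, 14:00-17:45 (subtract 4h to convert from UTC+4).
Vera in UTC: 09:15-11:00, 12:15-16:00 (add 4h to convert from UTC-4).
Teo in UTC: 13:45-17:45 (add 4h to convert from UTC-4).
Sam ∩ Vera: 10:30-11:00, 14:00-16:00.
Sam ∩ Vera ∩ Teo: 14:00-16:00.
Those are the intersection windows.
That's a single block of 120 minutes.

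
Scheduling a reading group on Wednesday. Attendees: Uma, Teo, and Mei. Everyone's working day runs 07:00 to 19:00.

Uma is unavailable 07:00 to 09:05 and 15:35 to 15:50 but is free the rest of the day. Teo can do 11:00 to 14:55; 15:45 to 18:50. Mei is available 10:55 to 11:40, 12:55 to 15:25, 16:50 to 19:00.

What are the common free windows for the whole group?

Uma free: 09:05-15:35, 15:50-19:00 (invert busy blocks within the working day).
Teo free: 11:00-14:55, 15:45-18:50.
Mei free: 10:55-11:40, 12:55-15:25, 16:50-19:00.
Uma ∩ Teo: 11:00-14:55, 15:50-18:50.
Uma ∩ Teo ∩ Mei: 11:00-11:40, 12:55-14:55, 16:50-18:50.
So the common availability across everyone is 11:00-11:40, 12:55-14:55, 16:50-18:50.

11:00-11:40, 12:55-14:55, 16:50-18:50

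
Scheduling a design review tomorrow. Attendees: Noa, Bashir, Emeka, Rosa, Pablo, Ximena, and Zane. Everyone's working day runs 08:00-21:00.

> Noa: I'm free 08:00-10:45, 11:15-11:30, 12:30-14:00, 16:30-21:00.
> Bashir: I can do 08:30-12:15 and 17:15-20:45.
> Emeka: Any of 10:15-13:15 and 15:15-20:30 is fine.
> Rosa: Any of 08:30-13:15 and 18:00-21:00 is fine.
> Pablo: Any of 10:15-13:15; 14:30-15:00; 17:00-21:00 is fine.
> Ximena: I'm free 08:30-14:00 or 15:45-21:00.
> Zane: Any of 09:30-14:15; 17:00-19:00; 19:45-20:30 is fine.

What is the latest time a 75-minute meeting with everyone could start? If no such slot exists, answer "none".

none

Noa ∩ Bashir: 08:30-10:45, 11:15-11:30, 17:15-20:45.
Noa ∩ Bashir ∩ Emeka: 10:15-10:45, 11:15-11:30, 17:15-20:30.
Noa ∩ Bashir ∩ Emeka ∩ Rosa: 10:15-10:45, 11:15-11:30, 18:00-20:30.
Noa ∩ Bashir ∩ Emeka ∩ Rosa ∩ Pablo: 10:15-10:45, 11:15-11:30, 18:00-20:30.
Noa ∩ Bashir ∩ Emeka ∩ Rosa ∩ Pablo ∩ Ximena: 10:15-10:45, 11:15-11:30, 18:00-20:30.
Noa ∩ Bashir ∩ Emeka ∩ Rosa ∩ Pablo ∩ Ximena ∩ Zane: 10:15-10:45, 11:15-11:30, 18:00-19:00, 19:45-20:30.
No common window is at least 75 minutes long.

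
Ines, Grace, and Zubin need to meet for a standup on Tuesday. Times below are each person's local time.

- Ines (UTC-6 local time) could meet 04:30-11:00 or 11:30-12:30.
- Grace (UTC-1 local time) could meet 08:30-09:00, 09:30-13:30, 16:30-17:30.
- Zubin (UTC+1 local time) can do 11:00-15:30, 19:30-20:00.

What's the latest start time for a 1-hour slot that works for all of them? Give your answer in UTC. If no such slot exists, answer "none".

13:30

Ines in UTC: 10:30-17:00, 17:30-18:30 (add 6h to convert from UTC-6).
Grace in UTC: 09:30-10:00, 10:30-14:30, 17:30-18:30 (add 1h to convert from UTC-1).
Zubin in UTC: 10:00-14:30, 18:30-19:00 (subtract 1h to convert from UTC+1).
Ines ∩ Grace: 10:30-14:30, 17:30-18:30.
Ines ∩ Grace ∩ Zubin: 10:30-14:30.
So the common availability across everyone is 10:30-14:30.
The last common window of at least 60 minutes is 10:30-14:30; a 60-minute meeting can start as late as 13:30 and still end by 14:30.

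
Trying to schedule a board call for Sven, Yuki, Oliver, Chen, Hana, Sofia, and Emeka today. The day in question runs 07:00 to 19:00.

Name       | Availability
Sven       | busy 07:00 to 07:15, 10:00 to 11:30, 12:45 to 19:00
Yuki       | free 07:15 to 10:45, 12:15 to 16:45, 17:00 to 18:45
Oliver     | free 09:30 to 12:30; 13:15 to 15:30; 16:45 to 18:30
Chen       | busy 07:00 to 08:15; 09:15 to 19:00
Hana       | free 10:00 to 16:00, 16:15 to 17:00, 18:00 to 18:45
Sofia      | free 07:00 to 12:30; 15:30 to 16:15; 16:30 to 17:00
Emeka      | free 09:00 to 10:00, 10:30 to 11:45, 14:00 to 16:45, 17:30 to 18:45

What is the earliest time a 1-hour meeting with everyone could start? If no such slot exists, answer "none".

Sven free: 07:15-10:00, 11:30-12:45 (invert busy blocks within the working day).
Yuki free: 07:15-10:45, 12:15-16:45, 17:00-18:45.
Oliver free: 09:30-12:30, 13:15-15:30, 16:45-18:30.
Chen free: 08:15-09:15 (invert busy blocks within the working day).
Hana free: 10:00-16:00, 16:15-17:00, 18:00-18:45.
Sofia free: 07:00-12:30, 15:30-16:15, 16:30-17:00.
Emeka free: 09:00-10:00, 10:30-11:45, 14:00-16:45, 17:30-18:45.
Sven ∩ Yuki: 07:15-10:00, 12:15-12:45.
Sven ∩ Yuki ∩ Oliver: 09:30-10:00, 12:15-12:30.
Sven ∩ Yuki ∩ Oliver ∩ Chen: ∅.
Sven ∩ Yuki ∩ Oliver ∩ Chen ∩ Hana: ∅.
Sven ∩ Yuki ∩ Oliver ∩ Chen ∩ Hana ∩ Sofia: ∅.
Sven ∩ Yuki ∩ Oliver ∩ Chen ∩ Hana ∩ Sofia ∩ Emeka: ∅.
There is no time when everyone is free.
No common window is at least 60 minutes long.

none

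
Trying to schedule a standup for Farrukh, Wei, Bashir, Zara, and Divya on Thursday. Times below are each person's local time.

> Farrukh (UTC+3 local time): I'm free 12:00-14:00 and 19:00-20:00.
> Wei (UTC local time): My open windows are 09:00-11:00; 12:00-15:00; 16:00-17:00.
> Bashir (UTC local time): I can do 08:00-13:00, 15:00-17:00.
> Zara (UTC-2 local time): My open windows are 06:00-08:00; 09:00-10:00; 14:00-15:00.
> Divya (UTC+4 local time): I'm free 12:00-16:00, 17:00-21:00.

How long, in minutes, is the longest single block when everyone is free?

60

Farrukh in UTC: 09:00-11:00, 16:00-17:00 (subtract 3h to convert from UTC+3).
Wei in UTC: 09:00-11:00, 12:00-15:00, 16:00-17:00.
Bashir in UTC: 08:00-13:00, 15:00-17:00.
Zara in UTC: 08:00-10:00, 11:00-12:00, 16:00-17:00 (add 2h to convert from UTC-2).
Divya in UTC: 08:00-12:00, 13:00-17:00 (subtract 4h to convert from UTC+4).
Farrukh ∩ Wei: 09:00-11:00, 16:00-17:00.
Farrukh ∩ Wei ∩ Bashir: 09:00-11:00, 16:00-17:00.
Farrukh ∩ Wei ∩ Bashir ∩ Zara: 09:00-10:00, 16:00-17:00.
Farrukh ∩ Wei ∩ Bashir ∩ Zara ∩ Divya: 09:00-10:00, 16:00-17:00.
The longest is 09:00-10:00 at 60 minutes.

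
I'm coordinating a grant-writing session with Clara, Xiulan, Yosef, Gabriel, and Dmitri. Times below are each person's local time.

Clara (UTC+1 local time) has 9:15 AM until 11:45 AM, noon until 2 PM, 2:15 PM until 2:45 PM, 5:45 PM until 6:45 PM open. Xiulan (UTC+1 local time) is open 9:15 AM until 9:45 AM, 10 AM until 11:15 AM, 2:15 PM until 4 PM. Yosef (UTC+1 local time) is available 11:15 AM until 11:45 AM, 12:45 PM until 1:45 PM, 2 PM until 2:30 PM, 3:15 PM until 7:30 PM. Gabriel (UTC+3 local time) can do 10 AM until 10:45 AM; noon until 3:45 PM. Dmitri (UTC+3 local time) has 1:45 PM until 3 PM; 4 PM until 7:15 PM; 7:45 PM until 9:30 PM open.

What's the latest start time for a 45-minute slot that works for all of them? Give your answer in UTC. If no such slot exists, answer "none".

Clara in UTC: 08:15-10:45, 11:00-13:00, 13:15-13:45, 16:45-17:45 (subtract 1h to convert from UTC+1).
Xiulan in UTC: 08:15-08:45, 09:00-10:15, 13:15-15:00 (subtract 1h to convert from UTC+1).
Yosef in UTC: 10:15-10:45, 11:45-12:45, 13:00-13:30, 14:15-18:30 (subtract 1h to convert from UTC+1).
Gabriel in UTC: 07:00-07:45, 09:00-12:45 (subtract 3h to convert from UTC+3).
Dmitri in UTC: 10:45-12:00, 13:00-16:15, 16:45-18:30 (subtract 3h to convert from UTC+3).
Clara ∩ Xiulan: 08:15-08:45, 09:00-10:15, 13:15-13:45.
Clara ∩ Xiulan ∩ Yosef: 13:15-13:30.
Clara ∩ Xiulan ∩ Yosef ∩ Gabriel: ∅.
Clara ∩ Xiulan ∩ Yosef ∩ Gabriel ∩ Dmitri: ∅.
There is no time when everyone is free.
No common window is at least 45 minutes long.

none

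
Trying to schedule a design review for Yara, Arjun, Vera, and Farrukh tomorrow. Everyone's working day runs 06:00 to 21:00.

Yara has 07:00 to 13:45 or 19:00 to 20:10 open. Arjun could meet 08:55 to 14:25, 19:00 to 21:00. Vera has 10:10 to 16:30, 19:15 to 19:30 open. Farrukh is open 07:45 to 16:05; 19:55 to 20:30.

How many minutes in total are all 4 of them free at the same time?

215

Yara ∩ Arjun: 08:55-13:45, 19:00-20:10.
Yara ∩ Arjun ∩ Vera: 10:10-13:45, 19:15-19:30.
Yara ∩ Arjun ∩ Vera ∩ Farrukh: 10:10-13:45.
That's a single block of 215 minutes.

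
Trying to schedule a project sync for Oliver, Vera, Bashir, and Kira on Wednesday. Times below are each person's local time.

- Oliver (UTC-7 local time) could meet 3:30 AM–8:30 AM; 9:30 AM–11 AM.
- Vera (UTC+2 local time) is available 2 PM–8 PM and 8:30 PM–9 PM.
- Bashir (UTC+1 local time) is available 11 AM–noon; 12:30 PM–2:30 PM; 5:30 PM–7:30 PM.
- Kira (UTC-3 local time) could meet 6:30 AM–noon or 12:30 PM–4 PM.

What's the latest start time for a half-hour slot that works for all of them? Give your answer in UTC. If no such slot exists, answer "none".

Oliver in UTC: 10:30-15:30, 16:30-18:00 (add 7h to convert from UTC-7).
Vera in UTC: 12:00-18:00, 18:30-19:00 (subtract 2h to convert from UTC+2).
Bashir in UTC: 10:00-11:00, 11:30-13:30, 16:30-18:30 (subtract 1h to convert from UTC+1).
Kira in UTC: 09:30-15:00, 15:30-19:00 (add 3h to convert from UTC-3).
Oliver ∩ Vera: 12:00-15:30, 16:30-18:00.
Oliver ∩ Vera ∩ Bashir: 12:00-13:30, 16:30-18:00.
Oliver ∩ Vera ∩ Bashir ∩ Kira: 12:00-13:30, 16:30-18:00.
The last common window of at least 30 minutes is 16:30-18:00; a 30-minute meeting can start as late as 17:30 and still end by 18:00.

17:30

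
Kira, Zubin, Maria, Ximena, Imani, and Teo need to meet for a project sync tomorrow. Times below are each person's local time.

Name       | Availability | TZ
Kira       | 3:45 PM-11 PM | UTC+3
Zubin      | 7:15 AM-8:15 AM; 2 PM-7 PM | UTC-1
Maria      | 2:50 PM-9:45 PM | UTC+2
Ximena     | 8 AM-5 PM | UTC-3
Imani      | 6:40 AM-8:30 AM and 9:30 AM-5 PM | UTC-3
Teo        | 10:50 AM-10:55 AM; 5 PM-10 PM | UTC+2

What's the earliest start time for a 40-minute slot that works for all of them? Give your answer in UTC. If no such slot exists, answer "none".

Kira in UTC: 12:45-20:00 (subtract 3h to convert from UTC+3).
Zubin in UTC: 08:15-09:15, 15:00-20:00 (add 1h to convert from UTC-1).
Maria in UTC: 12:50-19:45 (subtract 2h to convert from UTC+2).
Ximena in UTC: 11:00-20:00 (add 3h to convert from UTC-3).
Imani in UTC: 09:40-11:30, 12:30-20:00 (add 3h to convert from UTC-3).
Teo in UTC: 08:50-08:55, 15:00-20:00 (subtract 2h to convert from UTC+2).
Kira ∩ Zubin: 15:00-20:00.
Kira ∩ Zubin ∩ Maria: 15:00-19:45.
Kira ∩ Zubin ∩ Maria ∩ Ximena: 15:00-19:45.
Kira ∩ Zubin ∩ Maria ∩ Ximena ∩ Imani: 15:00-19:45.
Kira ∩ Zubin ∩ Maria ∩ Ximena ∩ Imani ∩ Teo: 15:00-19:45.
The first common window of at least 40 minutes is 15:00-19:45, so the earliest start is 15:00.

15:00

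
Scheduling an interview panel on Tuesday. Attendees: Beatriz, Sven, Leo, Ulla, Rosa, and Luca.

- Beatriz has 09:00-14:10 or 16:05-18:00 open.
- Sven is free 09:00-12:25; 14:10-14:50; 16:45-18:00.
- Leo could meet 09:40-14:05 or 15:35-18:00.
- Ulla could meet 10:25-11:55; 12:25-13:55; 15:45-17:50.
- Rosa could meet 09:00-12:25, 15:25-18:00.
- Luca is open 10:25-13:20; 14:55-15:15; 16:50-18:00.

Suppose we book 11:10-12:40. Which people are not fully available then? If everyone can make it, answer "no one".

Beatriz: free for 11:10-12:40. Sven: not fully free for 11:10-12:40. Leo: free for 11:10-12:40. Ulla: not fully free for 11:10-12:40. Rosa: not fully free for 11:10-12:40. Luca: free for 11:10-12:40.

Rosa, Sven, Ulla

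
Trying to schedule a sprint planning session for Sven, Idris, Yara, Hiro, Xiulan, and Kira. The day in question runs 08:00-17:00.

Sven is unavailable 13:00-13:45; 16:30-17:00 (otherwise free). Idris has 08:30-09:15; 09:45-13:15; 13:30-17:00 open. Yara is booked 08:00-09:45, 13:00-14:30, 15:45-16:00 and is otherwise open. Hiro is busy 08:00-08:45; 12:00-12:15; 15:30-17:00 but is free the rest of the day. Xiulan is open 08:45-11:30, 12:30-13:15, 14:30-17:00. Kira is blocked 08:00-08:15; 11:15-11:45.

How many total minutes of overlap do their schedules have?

Sven free: 08:00-13:00, 13:45-16:30 (invert busy blocks within the working day).
Idris free: 08:30-09:15, 09:45-13:15, 13:30-17:00.
Yara free: 09:45-13:00, 14:30-15:45, 16:00-17:00 (invert busy blocks within the working day).
Hiro free: 08:45-12:00, 12:15-15:30 (invert busy blocks within the working day).
Xiulan free: 08:45-11:30, 12:30-13:15, 14:30-17:00.
Kira free: 08:15-11:15, 11:45-17:00 (invert busy blocks within the working day).
Sven ∩ Idris: 08:30-09:15, 09:45-13:00, 13:45-16:30.
Sven ∩ Idris ∩ Yara: 09:45-13:00, 14:30-15:45, 16:00-16:30.
Sven ∩ Idris ∩ Yara ∩ Hiro: 09:45-12:00, 12:15-13:00, 14:30-15:30.
Sven ∩ Idris ∩ Yara ∩ Hiro ∩ Xiulan: 09:45-11:30, 12:30-13:00, 14:30-15:30.
Sven ∩ Idris ∩ Yara ∩ Hiro ∩ Xiulan ∩ Kira: 09:45-11:15, 12:30-13:00, 14:30-15:30.
Those are the intersection windows.
Summing the common windows: 90 + 30 + 60 = 180 minutes.

180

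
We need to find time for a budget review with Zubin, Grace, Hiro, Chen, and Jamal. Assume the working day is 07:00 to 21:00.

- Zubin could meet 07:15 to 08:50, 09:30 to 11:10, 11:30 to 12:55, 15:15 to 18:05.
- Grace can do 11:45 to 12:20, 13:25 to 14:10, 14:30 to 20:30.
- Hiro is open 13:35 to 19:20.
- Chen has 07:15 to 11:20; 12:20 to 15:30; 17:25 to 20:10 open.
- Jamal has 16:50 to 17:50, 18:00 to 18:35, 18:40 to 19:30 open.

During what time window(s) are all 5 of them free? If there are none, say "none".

17:25-17:50, 18:00-18:05

Zubin ∩ Grace: 11:45-12:20, 15:15-18:05.
Zubin ∩ Grace ∩ Hiro: 15:15-18:05.
Zubin ∩ Grace ∩ Hiro ∩ Chen: 15:15-15:30, 17:25-18:05.
Zubin ∩ Grace ∩ Hiro ∩ Chen ∩ Jamal: 17:25-17:50, 18:00-18:05.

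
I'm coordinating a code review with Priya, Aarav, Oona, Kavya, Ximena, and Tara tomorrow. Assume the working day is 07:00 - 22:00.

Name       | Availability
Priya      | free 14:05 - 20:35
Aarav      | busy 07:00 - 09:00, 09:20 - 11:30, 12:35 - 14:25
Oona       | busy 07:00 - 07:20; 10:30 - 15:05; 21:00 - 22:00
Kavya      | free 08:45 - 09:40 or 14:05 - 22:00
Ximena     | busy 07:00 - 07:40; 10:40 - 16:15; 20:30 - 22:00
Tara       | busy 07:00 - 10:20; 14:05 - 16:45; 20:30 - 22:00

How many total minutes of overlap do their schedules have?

225

Priya free: 14:05-20:35.
Aarav free: 09:00-09:20, 11:30-12:35, 14:25-22:00 (invert busy blocks within the working day).
Oona free: 07:20-10:30, 15:05-21:00 (invert busy blocks within the working day).
Kavya free: 08:45-09:40, 14:05-22:00.
Ximena free: 07:40-10:40, 16:15-20:30 (invert busy blocks within the working day).
Tara free: 10:20-14:05, 16:45-20:30 (invert busy blocks within the working day).
Priya ∩ Aarav: 14:25-20:35.
Priya ∩ Aarav ∩ Oona: 15:05-20:35.
Priya ∩ Aarav ∩ Oona ∩ Kavya: 15:05-20:35.
Priya ∩ Aarav ∩ Oona ∩ Kavya ∩ Ximena: 16:15-20:30.
Priya ∩ Aarav ∩ Oona ∩ Kavya ∩ Ximena ∩ Tara: 16:45-20:30.
That's a single block of 225 minutes.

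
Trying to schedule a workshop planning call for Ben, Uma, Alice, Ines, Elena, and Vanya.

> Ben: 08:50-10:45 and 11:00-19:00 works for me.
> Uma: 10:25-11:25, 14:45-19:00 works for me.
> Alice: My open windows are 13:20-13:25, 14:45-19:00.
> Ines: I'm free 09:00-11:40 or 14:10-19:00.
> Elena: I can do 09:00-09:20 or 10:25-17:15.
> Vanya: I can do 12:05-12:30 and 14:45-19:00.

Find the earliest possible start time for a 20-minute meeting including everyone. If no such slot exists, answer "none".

Ben ∩ Uma: 10:25-10:45, 11:00-11:25, 14:45-19:00.
Ben ∩ Uma ∩ Alice: 14:45-19:00.
Ben ∩ Uma ∩ Alice ∩ Ines: 14:45-19:00.
Ben ∩ Uma ∩ Alice ∩ Ines ∩ Elena: 14:45-17:15.
Ben ∩ Uma ∩ Alice ∩ Ines ∩ Elena ∩ Vanya: 14:45-17:15.
The first common window of at least 20 minutes is 14:45-17:15, so the earliest start is 14:45.

14:45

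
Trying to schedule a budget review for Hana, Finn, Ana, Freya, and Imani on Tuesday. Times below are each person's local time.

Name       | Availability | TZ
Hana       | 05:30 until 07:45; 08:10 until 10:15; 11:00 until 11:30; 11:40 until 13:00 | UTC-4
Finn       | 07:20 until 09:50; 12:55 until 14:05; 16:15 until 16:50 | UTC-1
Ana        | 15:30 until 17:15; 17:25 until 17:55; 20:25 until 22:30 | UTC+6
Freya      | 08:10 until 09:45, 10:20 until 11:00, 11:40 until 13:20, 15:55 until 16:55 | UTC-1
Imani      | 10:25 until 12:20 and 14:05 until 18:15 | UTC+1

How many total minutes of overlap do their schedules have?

75

Hana in UTC: 09:30-11:45, 12:10-14:15, 15:00-15:30, 15:40-17:00 (add 4h to convert from UTC-4).
Finn in UTC: 08:20-10:50, 13:55-15:05, 17:15-17:50 (add 1h to convert from UTC-1).
Ana in UTC: 09:30-11:15, 11:25-11:55, 14:25-16:30 (subtract 6h to convert from UTC+6).
Freya in UTC: 09:10-10:45, 11:20-12:00, 12:40-14:20, 16:55-17:55 (add 1h to convert from UTC-1).
Imani in UTC: 09:25-11:20, 13:05-17:15 (subtract 1h to convert from UTC+1).
Hana ∩ Finn: 09:30-10:50, 13:55-14:15, 15:00-15:05.
Hana ∩ Finn ∩ Ana: 09:30-10:50, 15:00-15:05.
Hana ∩ Finn ∩ Ana ∩ Freya: 09:30-10:45.
Hana ∩ Finn ∩ Ana ∩ Freya ∩ Imani: 09:30-10:45.
That's a single block of 75 minutes.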